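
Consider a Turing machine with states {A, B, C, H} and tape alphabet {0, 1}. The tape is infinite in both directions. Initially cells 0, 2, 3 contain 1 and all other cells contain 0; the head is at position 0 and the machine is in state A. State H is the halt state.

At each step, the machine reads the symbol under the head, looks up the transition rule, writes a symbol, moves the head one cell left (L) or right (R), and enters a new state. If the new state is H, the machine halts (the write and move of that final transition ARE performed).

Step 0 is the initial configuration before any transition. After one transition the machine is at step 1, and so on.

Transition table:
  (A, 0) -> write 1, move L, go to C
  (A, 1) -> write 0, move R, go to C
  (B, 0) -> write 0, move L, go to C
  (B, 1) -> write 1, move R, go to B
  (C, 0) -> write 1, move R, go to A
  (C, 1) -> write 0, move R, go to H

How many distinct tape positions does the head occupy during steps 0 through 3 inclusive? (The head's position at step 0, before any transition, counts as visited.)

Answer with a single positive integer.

Answer: 4

Derivation:
Step 1: in state A at pos 0, read 1 -> (A,1)->write 0,move R,goto C. Now: state=C, head=1, tape[-1..4]=000110 (head:   ^)
Step 2: in state C at pos 1, read 0 -> (C,0)->write 1,move R,goto A. Now: state=A, head=2, tape[-1..4]=001110 (head:    ^)
Step 3: in state A at pos 2, read 1 -> (A,1)->write 0,move R,goto C. Now: state=C, head=3, tape[-1..4]=001010 (head:     ^)
Head positions at steps 0..3: starting at 0, distinct positions visited = {0, 1, 2, 3} -> 4 position(s)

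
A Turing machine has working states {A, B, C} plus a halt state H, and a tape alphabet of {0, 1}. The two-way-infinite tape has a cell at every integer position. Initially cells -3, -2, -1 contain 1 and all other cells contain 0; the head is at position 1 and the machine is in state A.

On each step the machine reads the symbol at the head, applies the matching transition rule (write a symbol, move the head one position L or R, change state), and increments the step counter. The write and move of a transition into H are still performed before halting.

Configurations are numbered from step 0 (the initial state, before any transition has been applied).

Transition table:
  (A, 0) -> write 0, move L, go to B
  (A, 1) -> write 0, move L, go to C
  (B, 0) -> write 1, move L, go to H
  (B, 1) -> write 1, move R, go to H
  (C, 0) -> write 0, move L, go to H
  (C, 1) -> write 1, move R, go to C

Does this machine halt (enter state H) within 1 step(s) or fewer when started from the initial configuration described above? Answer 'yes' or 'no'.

Answer: no

Derivation:
Step 1: in state A at pos 1, read 0 -> (A,0)->write 0,move L,goto B. Now: state=B, head=0, tape[-4..2]=0111000 (head:     ^)
After 1 step(s): state = B (not H) -> not halted within 1 -> no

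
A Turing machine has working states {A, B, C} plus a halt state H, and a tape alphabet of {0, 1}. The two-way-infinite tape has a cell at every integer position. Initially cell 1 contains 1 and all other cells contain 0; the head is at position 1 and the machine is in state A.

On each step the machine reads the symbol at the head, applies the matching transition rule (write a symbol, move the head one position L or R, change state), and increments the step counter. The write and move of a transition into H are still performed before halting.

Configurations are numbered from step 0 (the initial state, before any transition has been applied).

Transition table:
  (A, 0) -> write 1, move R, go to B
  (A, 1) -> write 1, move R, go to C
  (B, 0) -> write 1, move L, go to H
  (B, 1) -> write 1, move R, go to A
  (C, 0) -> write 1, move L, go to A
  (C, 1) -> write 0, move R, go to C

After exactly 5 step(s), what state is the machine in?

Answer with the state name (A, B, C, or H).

Answer: A

Derivation:
Step 1: in state A at pos 1, read 1 -> (A,1)->write 1,move R,goto C. Now: state=C, head=2, tape[0..3]=0100 (head:   ^)
Step 2: in state C at pos 2, read 0 -> (C,0)->write 1,move L,goto A. Now: state=A, head=1, tape[0..3]=0110 (head:  ^)
Step 3: in state A at pos 1, read 1 -> (A,1)->write 1,move R,goto C. Now: state=C, head=2, tape[0..3]=0110 (head:   ^)
Step 4: in state C at pos 2, read 1 -> (C,1)->write 0,move R,goto C. Now: state=C, head=3, tape[0..4]=01000 (head:    ^)
Step 5: in state C at pos 3, read 0 -> (C,0)->write 1,move L,goto A. Now: state=A, head=2, tape[0..4]=01010 (head:   ^)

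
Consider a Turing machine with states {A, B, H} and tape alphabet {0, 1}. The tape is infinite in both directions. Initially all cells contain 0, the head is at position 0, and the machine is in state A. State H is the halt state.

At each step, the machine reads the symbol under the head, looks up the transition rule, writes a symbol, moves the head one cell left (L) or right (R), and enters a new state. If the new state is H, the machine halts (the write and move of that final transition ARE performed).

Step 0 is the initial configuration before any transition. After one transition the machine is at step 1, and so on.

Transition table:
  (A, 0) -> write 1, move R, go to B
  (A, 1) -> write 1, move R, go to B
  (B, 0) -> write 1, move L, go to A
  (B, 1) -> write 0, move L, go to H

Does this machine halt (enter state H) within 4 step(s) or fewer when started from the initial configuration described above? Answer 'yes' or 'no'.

Step 1: in state A at pos 0, read 0 -> (A,0)->write 1,move R,goto B. Now: state=B, head=1, tape[-1..2]=0100 (head:   ^)
Step 2: in state B at pos 1, read 0 -> (B,0)->write 1,move L,goto A. Now: state=A, head=0, tape[-1..2]=0110 (head:  ^)
Step 3: in state A at pos 0, read 1 -> (A,1)->write 1,move R,goto B. Now: state=B, head=1, tape[-1..2]=0110 (head:   ^)
Step 4: in state B at pos 1, read 1 -> (B,1)->write 0,move L,goto H. Now: state=H, head=0, tape[-1..2]=0100 (head:  ^)
State H reached at step 4; 4 <= 4 -> yes

Answer: yes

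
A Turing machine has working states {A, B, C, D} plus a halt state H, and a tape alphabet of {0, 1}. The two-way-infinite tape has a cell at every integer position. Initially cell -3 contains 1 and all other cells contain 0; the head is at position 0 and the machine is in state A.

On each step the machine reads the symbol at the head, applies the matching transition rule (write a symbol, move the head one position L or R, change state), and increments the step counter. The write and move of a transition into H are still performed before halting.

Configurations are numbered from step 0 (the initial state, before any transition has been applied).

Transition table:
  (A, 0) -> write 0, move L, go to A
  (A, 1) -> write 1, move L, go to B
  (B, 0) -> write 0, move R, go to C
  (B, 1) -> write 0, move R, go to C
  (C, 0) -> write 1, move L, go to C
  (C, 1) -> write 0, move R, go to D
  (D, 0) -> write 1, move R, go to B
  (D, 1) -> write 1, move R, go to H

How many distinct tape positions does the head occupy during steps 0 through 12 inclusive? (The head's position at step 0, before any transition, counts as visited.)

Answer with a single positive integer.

Step 1: in state A at pos 0, read 0 -> (A,0)->write 0,move L,goto A. Now: state=A, head=-1, tape[-4..1]=010000 (head:    ^)
Step 2: in state A at pos -1, read 0 -> (A,0)->write 0,move L,goto A. Now: state=A, head=-2, tape[-4..1]=010000 (head:   ^)
Step 3: in state A at pos -2, read 0 -> (A,0)->write 0,move L,goto A. Now: state=A, head=-3, tape[-4..1]=010000 (head:  ^)
Step 4: in state A at pos -3, read 1 -> (A,1)->write 1,move L,goto B. Now: state=B, head=-4, tape[-5..1]=0010000 (head:  ^)
Step 5: in state B at pos -4, read 0 -> (B,0)->write 0,move R,goto C. Now: state=C, head=-3, tape[-5..1]=0010000 (head:   ^)
Step 6: in state C at pos -3, read 1 -> (C,1)->write 0,move R,goto D. Now: state=D, head=-2, tape[-5..1]=0000000 (head:    ^)
Step 7: in state D at pos -2, read 0 -> (D,0)->write 1,move R,goto B. Now: state=B, head=-1, tape[-5..1]=0001000 (head:     ^)
Step 8: in state B at pos -1, read 0 -> (B,0)->write 0,move R,goto C. Now: state=C, head=0, tape[-5..1]=0001000 (head:      ^)
Step 9: in state C at pos 0, read 0 -> (C,0)->write 1,move L,goto C. Now: state=C, head=-1, tape[-5..1]=0001010 (head:     ^)
Step 10: in state C at pos -1, read 0 -> (C,0)->write 1,move L,goto C. Now: state=C, head=-2, tape[-5..1]=0001110 (head:    ^)
Step 11: in state C at pos -2, read 1 -> (C,1)->write 0,move R,goto D. Now: state=D, head=-1, tape[-5..1]=0000110 (head:     ^)
Step 12: in state D at pos -1, read 1 -> (D,1)->write 1,move R,goto H. Now: state=H, head=0, tape[-5..1]=0000110 (head:      ^)
Head positions at steps 0..12: starting at 0, distinct positions visited = {-4, -3, -2, -1, 0} -> 5 position(s)

Answer: 5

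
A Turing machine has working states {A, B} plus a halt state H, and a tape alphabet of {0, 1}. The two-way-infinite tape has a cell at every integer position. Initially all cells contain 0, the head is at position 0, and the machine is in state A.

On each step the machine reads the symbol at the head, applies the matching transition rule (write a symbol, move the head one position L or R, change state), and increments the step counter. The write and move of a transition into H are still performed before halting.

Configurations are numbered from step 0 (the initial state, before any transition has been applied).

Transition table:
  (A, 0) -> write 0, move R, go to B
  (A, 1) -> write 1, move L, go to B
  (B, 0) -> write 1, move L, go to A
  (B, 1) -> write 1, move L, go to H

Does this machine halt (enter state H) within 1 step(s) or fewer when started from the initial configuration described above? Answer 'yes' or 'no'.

Step 1: in state A at pos 0, read 0 -> (A,0)->write 0,move R,goto B. Now: state=B, head=1, tape[-1..2]=0000 (head:   ^)
After 1 step(s): state = B (not H) -> not halted within 1 -> no

Answer: no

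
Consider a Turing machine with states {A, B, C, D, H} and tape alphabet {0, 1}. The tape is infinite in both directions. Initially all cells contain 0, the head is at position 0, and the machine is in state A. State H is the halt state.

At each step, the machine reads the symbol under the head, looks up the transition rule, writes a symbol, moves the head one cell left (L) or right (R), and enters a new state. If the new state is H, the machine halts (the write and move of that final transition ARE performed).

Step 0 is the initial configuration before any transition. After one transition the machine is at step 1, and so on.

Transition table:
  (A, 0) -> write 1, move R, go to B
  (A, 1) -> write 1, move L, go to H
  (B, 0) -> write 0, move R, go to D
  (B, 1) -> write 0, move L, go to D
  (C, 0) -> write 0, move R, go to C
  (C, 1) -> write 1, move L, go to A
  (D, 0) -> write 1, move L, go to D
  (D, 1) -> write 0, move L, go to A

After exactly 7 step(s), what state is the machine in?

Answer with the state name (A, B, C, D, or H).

Step 1: in state A at pos 0, read 0 -> (A,0)->write 1,move R,goto B. Now: state=B, head=1, tape[-1..2]=0100 (head:   ^)
Step 2: in state B at pos 1, read 0 -> (B,0)->write 0,move R,goto D. Now: state=D, head=2, tape[-1..3]=01000 (head:    ^)
Step 3: in state D at pos 2, read 0 -> (D,0)->write 1,move L,goto D. Now: state=D, head=1, tape[-1..3]=01010 (head:   ^)
Step 4: in state D at pos 1, read 0 -> (D,0)->write 1,move L,goto D. Now: state=D, head=0, tape[-1..3]=01110 (head:  ^)
Step 5: in state D at pos 0, read 1 -> (D,1)->write 0,move L,goto A. Now: state=A, head=-1, tape[-2..3]=000110 (head:  ^)
Step 6: in state A at pos -1, read 0 -> (A,0)->write 1,move R,goto B. Now: state=B, head=0, tape[-2..3]=010110 (head:   ^)
Step 7: in state B at pos 0, read 0 -> (B,0)->write 0,move R,goto D. Now: state=D, head=1, tape[-2..3]=010110 (head:    ^)

Answer: D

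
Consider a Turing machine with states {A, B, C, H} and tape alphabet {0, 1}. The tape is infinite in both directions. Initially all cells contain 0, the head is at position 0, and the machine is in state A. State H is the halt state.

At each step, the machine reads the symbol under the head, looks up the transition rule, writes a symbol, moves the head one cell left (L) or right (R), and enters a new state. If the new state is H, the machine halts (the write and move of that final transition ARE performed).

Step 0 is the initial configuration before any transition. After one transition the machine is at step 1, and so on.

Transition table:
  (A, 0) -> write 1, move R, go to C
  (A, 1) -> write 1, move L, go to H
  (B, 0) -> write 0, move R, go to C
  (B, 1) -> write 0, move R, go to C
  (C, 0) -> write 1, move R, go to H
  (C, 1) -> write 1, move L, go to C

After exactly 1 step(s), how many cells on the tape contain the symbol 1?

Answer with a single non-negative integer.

Step 1: in state A at pos 0, read 0 -> (A,0)->write 1,move R,goto C. Now: state=C, head=1, tape[-1..2]=0100 (head:   ^)
Cells containing 1 after step 1: {0} -> 1 cell(s)

Answer: 1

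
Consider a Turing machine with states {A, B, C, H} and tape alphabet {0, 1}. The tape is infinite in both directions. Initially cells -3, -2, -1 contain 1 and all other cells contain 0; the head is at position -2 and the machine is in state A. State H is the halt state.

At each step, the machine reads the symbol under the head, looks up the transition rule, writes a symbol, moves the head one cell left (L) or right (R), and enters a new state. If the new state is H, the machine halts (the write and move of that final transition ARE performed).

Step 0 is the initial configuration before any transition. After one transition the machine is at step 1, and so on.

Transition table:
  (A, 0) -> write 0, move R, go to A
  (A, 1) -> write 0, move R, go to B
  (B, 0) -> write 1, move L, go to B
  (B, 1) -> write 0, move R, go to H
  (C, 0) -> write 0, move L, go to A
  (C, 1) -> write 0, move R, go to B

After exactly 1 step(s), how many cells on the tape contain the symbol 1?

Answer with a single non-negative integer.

Answer: 2

Derivation:
Step 1: in state A at pos -2, read 1 -> (A,1)->write 0,move R,goto B. Now: state=B, head=-1, tape[-4..0]=01010 (head:    ^)
Cells containing 1 after step 1: {-3, -1} -> 2 cell(s)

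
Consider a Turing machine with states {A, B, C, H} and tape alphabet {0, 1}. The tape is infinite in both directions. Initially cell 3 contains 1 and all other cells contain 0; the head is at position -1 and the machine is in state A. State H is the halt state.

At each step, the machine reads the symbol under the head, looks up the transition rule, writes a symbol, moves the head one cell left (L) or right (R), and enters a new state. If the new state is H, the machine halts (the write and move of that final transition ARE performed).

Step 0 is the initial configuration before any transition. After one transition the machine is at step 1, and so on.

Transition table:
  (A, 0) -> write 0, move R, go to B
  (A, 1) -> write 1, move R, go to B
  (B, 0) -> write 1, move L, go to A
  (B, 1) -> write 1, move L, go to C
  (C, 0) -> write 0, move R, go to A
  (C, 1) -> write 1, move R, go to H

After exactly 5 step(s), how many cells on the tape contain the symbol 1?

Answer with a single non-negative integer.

Answer: 2

Derivation:
Step 1: in state A at pos -1, read 0 -> (A,0)->write 0,move R,goto B. Now: state=B, head=0, tape[-2..4]=0000010 (head:   ^)
Step 2: in state B at pos 0, read 0 -> (B,0)->write 1,move L,goto A. Now: state=A, head=-1, tape[-2..4]=0010010 (head:  ^)
Step 3: in state A at pos -1, read 0 -> (A,0)->write 0,move R,goto B. Now: state=B, head=0, tape[-2..4]=0010010 (head:   ^)
Step 4: in state B at pos 0, read 1 -> (B,1)->write 1,move L,goto C. Now: state=C, head=-1, tape[-2..4]=0010010 (head:  ^)
Step 5: in state C at pos -1, read 0 -> (C,0)->write 0,move R,goto A. Now: state=A, head=0, tape[-2..4]=0010010 (head:   ^)
Cells containing 1 after step 5: {0, 3} -> 2 cell(s)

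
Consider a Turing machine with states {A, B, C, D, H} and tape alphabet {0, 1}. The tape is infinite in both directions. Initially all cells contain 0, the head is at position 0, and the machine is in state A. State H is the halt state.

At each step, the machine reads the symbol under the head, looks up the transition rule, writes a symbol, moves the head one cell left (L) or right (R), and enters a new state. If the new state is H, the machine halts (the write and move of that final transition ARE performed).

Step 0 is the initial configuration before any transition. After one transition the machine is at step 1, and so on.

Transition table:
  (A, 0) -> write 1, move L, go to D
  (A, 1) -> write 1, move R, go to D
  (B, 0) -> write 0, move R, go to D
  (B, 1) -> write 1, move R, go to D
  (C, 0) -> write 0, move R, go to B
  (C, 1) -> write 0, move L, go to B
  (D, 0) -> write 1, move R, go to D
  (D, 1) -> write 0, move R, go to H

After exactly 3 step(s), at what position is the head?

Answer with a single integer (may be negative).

Step 1: in state A at pos 0, read 0 -> (A,0)->write 1,move L,goto D. Now: state=D, head=-1, tape[-2..1]=0010 (head:  ^)
Step 2: in state D at pos -1, read 0 -> (D,0)->write 1,move R,goto D. Now: state=D, head=0, tape[-2..1]=0110 (head:   ^)
Step 3: in state D at pos 0, read 1 -> (D,1)->write 0,move R,goto H. Now: state=H, head=1, tape[-2..2]=01000 (head:    ^)

Answer: 1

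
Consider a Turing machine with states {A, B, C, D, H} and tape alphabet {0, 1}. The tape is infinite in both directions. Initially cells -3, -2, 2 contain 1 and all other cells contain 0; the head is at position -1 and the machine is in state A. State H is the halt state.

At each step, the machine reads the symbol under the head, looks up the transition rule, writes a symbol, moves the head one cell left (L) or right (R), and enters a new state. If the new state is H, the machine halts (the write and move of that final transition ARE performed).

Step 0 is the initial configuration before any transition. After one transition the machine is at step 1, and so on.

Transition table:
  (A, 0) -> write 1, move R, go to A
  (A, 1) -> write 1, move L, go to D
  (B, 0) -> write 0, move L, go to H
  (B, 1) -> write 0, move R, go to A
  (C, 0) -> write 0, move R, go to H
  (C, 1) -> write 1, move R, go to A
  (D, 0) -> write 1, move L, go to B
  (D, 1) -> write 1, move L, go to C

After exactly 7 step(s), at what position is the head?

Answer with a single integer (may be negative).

Step 1: in state A at pos -1, read 0 -> (A,0)->write 1,move R,goto A. Now: state=A, head=0, tape[-4..3]=01110010 (head:     ^)
Step 2: in state A at pos 0, read 0 -> (A,0)->write 1,move R,goto A. Now: state=A, head=1, tape[-4..3]=01111010 (head:      ^)
Step 3: in state A at pos 1, read 0 -> (A,0)->write 1,move R,goto A. Now: state=A, head=2, tape[-4..3]=01111110 (head:       ^)
Step 4: in state A at pos 2, read 1 -> (A,1)->write 1,move L,goto D. Now: state=D, head=1, tape[-4..3]=01111110 (head:      ^)
Step 5: in state D at pos 1, read 1 -> (D,1)->write 1,move L,goto C. Now: state=C, head=0, tape[-4..3]=01111110 (head:     ^)
Step 6: in state C at pos 0, read 1 -> (C,1)->write 1,move R,goto A. Now: state=A, head=1, tape[-4..3]=01111110 (head:      ^)
Step 7: in state A at pos 1, read 1 -> (A,1)->write 1,move L,goto D. Now: state=D, head=0, tape[-4..3]=01111110 (head:     ^)

Answer: 0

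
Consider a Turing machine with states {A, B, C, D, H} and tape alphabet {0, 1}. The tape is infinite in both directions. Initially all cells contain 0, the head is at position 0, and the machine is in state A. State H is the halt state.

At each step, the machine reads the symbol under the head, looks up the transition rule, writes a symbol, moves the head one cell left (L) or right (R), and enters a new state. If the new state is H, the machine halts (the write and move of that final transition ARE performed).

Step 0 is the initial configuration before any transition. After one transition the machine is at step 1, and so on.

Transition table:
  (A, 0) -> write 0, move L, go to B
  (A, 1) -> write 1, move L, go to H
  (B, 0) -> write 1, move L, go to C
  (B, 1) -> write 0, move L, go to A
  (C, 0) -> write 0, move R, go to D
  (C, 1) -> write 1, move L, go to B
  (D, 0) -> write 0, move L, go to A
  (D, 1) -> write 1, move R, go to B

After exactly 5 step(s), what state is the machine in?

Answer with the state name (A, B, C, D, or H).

Answer: C

Derivation:
Step 1: in state A at pos 0, read 0 -> (A,0)->write 0,move L,goto B. Now: state=B, head=-1, tape[-2..1]=0000 (head:  ^)
Step 2: in state B at pos -1, read 0 -> (B,0)->write 1,move L,goto C. Now: state=C, head=-2, tape[-3..1]=00100 (head:  ^)
Step 3: in state C at pos -2, read 0 -> (C,0)->write 0,move R,goto D. Now: state=D, head=-1, tape[-3..1]=00100 (head:   ^)
Step 4: in state D at pos -1, read 1 -> (D,1)->write 1,move R,goto B. Now: state=B, head=0, tape[-3..1]=00100 (head:    ^)
Step 5: in state B at pos 0, read 0 -> (B,0)->write 1,move L,goto C. Now: state=C, head=-1, tape[-3..1]=00110 (head:   ^)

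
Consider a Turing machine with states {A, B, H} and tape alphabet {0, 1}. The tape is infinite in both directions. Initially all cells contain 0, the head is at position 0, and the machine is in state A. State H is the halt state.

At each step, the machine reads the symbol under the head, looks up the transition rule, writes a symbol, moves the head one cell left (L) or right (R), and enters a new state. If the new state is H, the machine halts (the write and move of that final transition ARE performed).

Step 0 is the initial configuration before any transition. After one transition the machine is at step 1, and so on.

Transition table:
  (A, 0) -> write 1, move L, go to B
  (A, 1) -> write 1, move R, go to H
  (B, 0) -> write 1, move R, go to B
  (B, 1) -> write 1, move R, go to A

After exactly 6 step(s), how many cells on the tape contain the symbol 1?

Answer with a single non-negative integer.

Step 1: in state A at pos 0, read 0 -> (A,0)->write 1,move L,goto B. Now: state=B, head=-1, tape[-2..1]=0010 (head:  ^)
Step 2: in state B at pos -1, read 0 -> (B,0)->write 1,move R,goto B. Now: state=B, head=0, tape[-2..1]=0110 (head:   ^)
Step 3: in state B at pos 0, read 1 -> (B,1)->write 1,move R,goto A. Now: state=A, head=1, tape[-2..2]=01100 (head:    ^)
Step 4: in state A at pos 1, read 0 -> (A,0)->write 1,move L,goto B. Now: state=B, head=0, tape[-2..2]=01110 (head:   ^)
Step 5: in state B at pos 0, read 1 -> (B,1)->write 1,move R,goto A. Now: state=A, head=1, tape[-2..2]=01110 (head:    ^)
Step 6: in state A at pos 1, read 1 -> (A,1)->write 1,move R,goto H. Now: state=H, head=2, tape[-2..3]=011100 (head:     ^)
Cells containing 1 after step 6: {-1, 0, 1} -> 3 cell(s)

Answer: 3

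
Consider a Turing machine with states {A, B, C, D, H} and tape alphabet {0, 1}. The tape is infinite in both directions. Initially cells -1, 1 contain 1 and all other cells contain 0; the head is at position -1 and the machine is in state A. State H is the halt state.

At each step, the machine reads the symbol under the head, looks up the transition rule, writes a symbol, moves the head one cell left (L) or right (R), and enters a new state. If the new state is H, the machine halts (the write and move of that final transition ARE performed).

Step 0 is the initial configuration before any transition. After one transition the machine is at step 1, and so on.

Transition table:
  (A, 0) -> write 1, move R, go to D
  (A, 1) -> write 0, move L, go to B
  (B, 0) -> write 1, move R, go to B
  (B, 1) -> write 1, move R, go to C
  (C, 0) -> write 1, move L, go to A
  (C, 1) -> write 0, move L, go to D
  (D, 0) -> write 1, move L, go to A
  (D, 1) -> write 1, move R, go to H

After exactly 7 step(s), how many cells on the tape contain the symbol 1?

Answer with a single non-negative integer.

Step 1: in state A at pos -1, read 1 -> (A,1)->write 0,move L,goto B. Now: state=B, head=-2, tape[-3..2]=000010 (head:  ^)
Step 2: in state B at pos -2, read 0 -> (B,0)->write 1,move R,goto B. Now: state=B, head=-1, tape[-3..2]=010010 (head:   ^)
Step 3: in state B at pos -1, read 0 -> (B,0)->write 1,move R,goto B. Now: state=B, head=0, tape[-3..2]=011010 (head:    ^)
Step 4: in state B at pos 0, read 0 -> (B,0)->write 1,move R,goto B. Now: state=B, head=1, tape[-3..2]=011110 (head:     ^)
Step 5: in state B at pos 1, read 1 -> (B,1)->write 1,move R,goto C. Now: state=C, head=2, tape[-3..3]=0111100 (head:      ^)
Step 6: in state C at pos 2, read 0 -> (C,0)->write 1,move L,goto A. Now: state=A, head=1, tape[-3..3]=0111110 (head:     ^)
Step 7: in state A at pos 1, read 1 -> (A,1)->write 0,move L,goto B. Now: state=B, head=0, tape[-3..3]=0111010 (head:    ^)
Cells containing 1 after step 7: {-2, -1, 0, 2} -> 4 cell(s)

Answer: 4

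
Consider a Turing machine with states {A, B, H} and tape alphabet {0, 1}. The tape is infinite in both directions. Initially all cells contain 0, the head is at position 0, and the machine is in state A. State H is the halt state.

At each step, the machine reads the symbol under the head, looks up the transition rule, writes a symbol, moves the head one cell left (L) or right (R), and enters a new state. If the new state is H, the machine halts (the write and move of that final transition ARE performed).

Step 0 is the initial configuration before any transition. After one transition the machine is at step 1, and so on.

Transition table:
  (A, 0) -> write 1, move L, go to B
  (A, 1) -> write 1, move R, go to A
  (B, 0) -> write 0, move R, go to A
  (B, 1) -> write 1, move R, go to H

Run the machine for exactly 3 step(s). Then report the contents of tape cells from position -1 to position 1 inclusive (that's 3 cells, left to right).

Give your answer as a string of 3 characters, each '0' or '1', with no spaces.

Step 1: in state A at pos 0, read 0 -> (A,0)->write 1,move L,goto B. Now: state=B, head=-1, tape[-2..1]=0010 (head:  ^)
Step 2: in state B at pos -1, read 0 -> (B,0)->write 0,move R,goto A. Now: state=A, head=0, tape[-2..1]=0010 (head:   ^)
Step 3: in state A at pos 0, read 1 -> (A,1)->write 1,move R,goto A. Now: state=A, head=1, tape[-2..2]=00100 (head:    ^)

Answer: 010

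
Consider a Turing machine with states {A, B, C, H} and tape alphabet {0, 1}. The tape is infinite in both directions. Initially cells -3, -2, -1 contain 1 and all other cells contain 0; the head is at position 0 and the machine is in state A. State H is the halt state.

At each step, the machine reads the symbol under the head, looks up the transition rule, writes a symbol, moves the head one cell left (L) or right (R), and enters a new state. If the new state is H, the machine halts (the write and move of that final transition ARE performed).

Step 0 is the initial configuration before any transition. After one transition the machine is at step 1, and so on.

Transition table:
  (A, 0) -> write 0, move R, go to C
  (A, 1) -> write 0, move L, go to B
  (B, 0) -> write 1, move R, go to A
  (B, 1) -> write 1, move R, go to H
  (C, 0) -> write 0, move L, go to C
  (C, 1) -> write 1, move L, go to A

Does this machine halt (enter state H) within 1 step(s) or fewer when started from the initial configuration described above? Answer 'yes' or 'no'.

Step 1: in state A at pos 0, read 0 -> (A,0)->write 0,move R,goto C. Now: state=C, head=1, tape[-4..2]=0111000 (head:      ^)
After 1 step(s): state = C (not H) -> not halted within 1 -> no

Answer: no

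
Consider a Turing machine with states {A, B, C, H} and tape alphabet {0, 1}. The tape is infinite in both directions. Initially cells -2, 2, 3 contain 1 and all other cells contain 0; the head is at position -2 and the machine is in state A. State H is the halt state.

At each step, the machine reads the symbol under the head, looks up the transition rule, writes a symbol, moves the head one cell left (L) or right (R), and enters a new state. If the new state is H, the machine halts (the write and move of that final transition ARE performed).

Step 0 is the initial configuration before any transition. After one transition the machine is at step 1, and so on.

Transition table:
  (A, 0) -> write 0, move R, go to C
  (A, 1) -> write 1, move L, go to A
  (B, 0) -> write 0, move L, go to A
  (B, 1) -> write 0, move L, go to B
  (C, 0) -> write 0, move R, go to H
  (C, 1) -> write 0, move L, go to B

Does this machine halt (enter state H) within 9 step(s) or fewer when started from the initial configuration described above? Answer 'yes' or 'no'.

Step 1: in state A at pos -2, read 1 -> (A,1)->write 1,move L,goto A. Now: state=A, head=-3, tape[-4..4]=001000110 (head:  ^)
Step 2: in state A at pos -3, read 0 -> (A,0)->write 0,move R,goto C. Now: state=C, head=-2, tape[-4..4]=001000110 (head:   ^)
Step 3: in state C at pos -2, read 1 -> (C,1)->write 0,move L,goto B. Now: state=B, head=-3, tape[-4..4]=000000110 (head:  ^)
Step 4: in state B at pos -3, read 0 -> (B,0)->write 0,move L,goto A. Now: state=A, head=-4, tape[-5..4]=0000000110 (head:  ^)
Step 5: in state A at pos -4, read 0 -> (A,0)->write 0,move R,goto C. Now: state=C, head=-3, tape[-5..4]=0000000110 (head:   ^)
Step 6: in state C at pos -3, read 0 -> (C,0)->write 0,move R,goto H. Now: state=H, head=-2, tape[-5..4]=0000000110 (head:    ^)
State H reached at step 6; 6 <= 9 -> yes

Answer: yes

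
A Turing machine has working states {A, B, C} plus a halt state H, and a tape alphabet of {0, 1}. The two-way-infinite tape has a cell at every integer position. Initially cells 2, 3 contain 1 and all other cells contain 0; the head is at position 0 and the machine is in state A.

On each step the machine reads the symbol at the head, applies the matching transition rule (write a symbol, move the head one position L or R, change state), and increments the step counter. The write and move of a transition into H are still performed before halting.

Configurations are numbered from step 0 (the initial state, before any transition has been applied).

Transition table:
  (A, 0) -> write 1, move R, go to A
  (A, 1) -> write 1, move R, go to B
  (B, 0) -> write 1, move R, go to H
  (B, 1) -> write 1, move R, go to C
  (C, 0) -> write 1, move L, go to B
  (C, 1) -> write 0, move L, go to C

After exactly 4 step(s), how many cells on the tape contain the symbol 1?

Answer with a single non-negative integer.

Step 1: in state A at pos 0, read 0 -> (A,0)->write 1,move R,goto A. Now: state=A, head=1, tape[-1..4]=010110 (head:   ^)
Step 2: in state A at pos 1, read 0 -> (A,0)->write 1,move R,goto A. Now: state=A, head=2, tape[-1..4]=011110 (head:    ^)
Step 3: in state A at pos 2, read 1 -> (A,1)->write 1,move R,goto B. Now: state=B, head=3, tape[-1..4]=011110 (head:     ^)
Step 4: in state B at pos 3, read 1 -> (B,1)->write 1,move R,goto C. Now: state=C, head=4, tape[-1..5]=0111100 (head:      ^)
Cells containing 1 after step 4: {0, 1, 2, 3} -> 4 cell(s)

Answer: 4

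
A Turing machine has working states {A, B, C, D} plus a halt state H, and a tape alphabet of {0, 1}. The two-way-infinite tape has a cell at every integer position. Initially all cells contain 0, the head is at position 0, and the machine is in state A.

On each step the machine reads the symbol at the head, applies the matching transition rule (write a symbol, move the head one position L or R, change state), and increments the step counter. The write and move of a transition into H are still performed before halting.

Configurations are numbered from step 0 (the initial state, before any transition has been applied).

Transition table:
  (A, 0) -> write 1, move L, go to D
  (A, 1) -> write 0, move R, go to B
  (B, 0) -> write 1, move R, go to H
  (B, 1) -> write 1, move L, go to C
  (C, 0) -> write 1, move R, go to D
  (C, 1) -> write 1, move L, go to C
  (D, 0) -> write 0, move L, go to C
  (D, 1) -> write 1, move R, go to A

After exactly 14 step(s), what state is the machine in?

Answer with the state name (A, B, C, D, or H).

Step 1: in state A at pos 0, read 0 -> (A,0)->write 1,move L,goto D. Now: state=D, head=-1, tape[-2..1]=0010 (head:  ^)
Step 2: in state D at pos -1, read 0 -> (D,0)->write 0,move L,goto C. Now: state=C, head=-2, tape[-3..1]=00010 (head:  ^)
Step 3: in state C at pos -2, read 0 -> (C,0)->write 1,move R,goto D. Now: state=D, head=-1, tape[-3..1]=01010 (head:   ^)
Step 4: in state D at pos -1, read 0 -> (D,0)->write 0,move L,goto C. Now: state=C, head=-2, tape[-3..1]=01010 (head:  ^)
Step 5: in state C at pos -2, read 1 -> (C,1)->write 1,move L,goto C. Now: state=C, head=-3, tape[-4..1]=001010 (head:  ^)
Step 6: in state C at pos -3, read 0 -> (C,0)->write 1,move R,goto D. Now: state=D, head=-2, tape[-4..1]=011010 (head:   ^)
Step 7: in state D at pos -2, read 1 -> (D,1)->write 1,move R,goto A. Now: state=A, head=-1, tape[-4..1]=011010 (head:    ^)
Step 8: in state A at pos -1, read 0 -> (A,0)->write 1,move L,goto D. Now: state=D, head=-2, tape[-4..1]=011110 (head:   ^)
Step 9: in state D at pos -2, read 1 -> (D,1)->write 1,move R,goto A. Now: state=A, head=-1, tape[-4..1]=011110 (head:    ^)
Step 10: in state A at pos -1, read 1 -> (A,1)->write 0,move R,goto B. Now: state=B, head=0, tape[-4..1]=011010 (head:     ^)
Step 11: in state B at pos 0, read 1 -> (B,1)->write 1,move L,goto C. Now: state=C, head=-1, tape[-4..1]=011010 (head:    ^)
Step 12: in state C at pos -1, read 0 -> (C,0)->write 1,move R,goto D. Now: state=D, head=0, tape[-4..1]=011110 (head:     ^)
Step 13: in state D at pos 0, read 1 -> (D,1)->write 1,move R,goto A. Now: state=A, head=1, tape[-4..2]=0111100 (head:      ^)
Step 14: in state A at pos 1, read 0 -> (A,0)->write 1,move L,goto D. Now: state=D, head=0, tape[-4..2]=0111110 (head:     ^)

Answer: D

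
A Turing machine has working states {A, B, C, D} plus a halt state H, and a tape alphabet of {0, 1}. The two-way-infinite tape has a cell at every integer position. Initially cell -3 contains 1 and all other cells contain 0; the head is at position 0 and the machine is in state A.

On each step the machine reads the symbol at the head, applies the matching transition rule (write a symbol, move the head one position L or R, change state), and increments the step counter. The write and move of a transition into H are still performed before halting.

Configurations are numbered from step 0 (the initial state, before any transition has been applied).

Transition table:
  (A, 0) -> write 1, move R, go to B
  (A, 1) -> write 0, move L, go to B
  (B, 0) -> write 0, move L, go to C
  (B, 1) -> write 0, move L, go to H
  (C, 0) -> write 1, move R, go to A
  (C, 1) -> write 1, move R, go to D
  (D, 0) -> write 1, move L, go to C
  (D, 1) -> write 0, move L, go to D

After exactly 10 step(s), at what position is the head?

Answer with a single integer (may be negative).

Answer: -2

Derivation:
Step 1: in state A at pos 0, read 0 -> (A,0)->write 1,move R,goto B. Now: state=B, head=1, tape[-4..2]=0100100 (head:      ^)
Step 2: in state B at pos 1, read 0 -> (B,0)->write 0,move L,goto C. Now: state=C, head=0, tape[-4..2]=0100100 (head:     ^)
Step 3: in state C at pos 0, read 1 -> (C,1)->write 1,move R,goto D. Now: state=D, head=1, tape[-4..2]=0100100 (head:      ^)
Step 4: in state D at pos 1, read 0 -> (D,0)->write 1,move L,goto C. Now: state=C, head=0, tape[-4..2]=0100110 (head:     ^)
Step 5: in state C at pos 0, read 1 -> (C,1)->write 1,move R,goto D. Now: state=D, head=1, tape[-4..2]=0100110 (head:      ^)
Step 6: in state D at pos 1, read 1 -> (D,1)->write 0,move L,goto D. Now: state=D, head=0, tape[-4..2]=0100100 (head:     ^)
Step 7: in state D at pos 0, read 1 -> (D,1)->write 0,move L,goto D. Now: state=D, head=-1, tape[-4..2]=0100000 (head:    ^)
Step 8: in state D at pos -1, read 0 -> (D,0)->write 1,move L,goto C. Now: state=C, head=-2, tape[-4..2]=0101000 (head:   ^)
Step 9: in state C at pos -2, read 0 -> (C,0)->write 1,move R,goto A. Now: state=A, head=-1, tape[-4..2]=0111000 (head:    ^)
Step 10: in state A at pos -1, read 1 -> (A,1)->write 0,move L,goto B. Now: state=B, head=-2, tape[-4..2]=0110000 (head:   ^)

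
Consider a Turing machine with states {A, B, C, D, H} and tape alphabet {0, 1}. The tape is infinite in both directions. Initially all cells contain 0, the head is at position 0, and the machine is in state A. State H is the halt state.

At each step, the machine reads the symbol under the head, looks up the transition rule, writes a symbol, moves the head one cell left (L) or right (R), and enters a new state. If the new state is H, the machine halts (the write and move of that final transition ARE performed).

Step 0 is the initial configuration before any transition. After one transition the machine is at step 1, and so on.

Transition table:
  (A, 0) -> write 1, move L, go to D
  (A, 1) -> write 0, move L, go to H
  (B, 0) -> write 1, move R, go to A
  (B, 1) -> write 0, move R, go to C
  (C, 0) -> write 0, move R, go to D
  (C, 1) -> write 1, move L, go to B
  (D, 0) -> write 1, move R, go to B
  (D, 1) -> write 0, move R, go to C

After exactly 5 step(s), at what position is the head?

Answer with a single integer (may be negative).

Answer: 3

Derivation:
Step 1: in state A at pos 0, read 0 -> (A,0)->write 1,move L,goto D. Now: state=D, head=-1, tape[-2..1]=0010 (head:  ^)
Step 2: in state D at pos -1, read 0 -> (D,0)->write 1,move R,goto B. Now: state=B, head=0, tape[-2..1]=0110 (head:   ^)
Step 3: in state B at pos 0, read 1 -> (B,1)->write 0,move R,goto C. Now: state=C, head=1, tape[-2..2]=01000 (head:    ^)
Step 4: in state C at pos 1, read 0 -> (C,0)->write 0,move R,goto D. Now: state=D, head=2, tape[-2..3]=010000 (head:     ^)
Step 5: in state D at pos 2, read 0 -> (D,0)->write 1,move R,goto B. Now: state=B, head=3, tape[-2..4]=0100100 (head:      ^)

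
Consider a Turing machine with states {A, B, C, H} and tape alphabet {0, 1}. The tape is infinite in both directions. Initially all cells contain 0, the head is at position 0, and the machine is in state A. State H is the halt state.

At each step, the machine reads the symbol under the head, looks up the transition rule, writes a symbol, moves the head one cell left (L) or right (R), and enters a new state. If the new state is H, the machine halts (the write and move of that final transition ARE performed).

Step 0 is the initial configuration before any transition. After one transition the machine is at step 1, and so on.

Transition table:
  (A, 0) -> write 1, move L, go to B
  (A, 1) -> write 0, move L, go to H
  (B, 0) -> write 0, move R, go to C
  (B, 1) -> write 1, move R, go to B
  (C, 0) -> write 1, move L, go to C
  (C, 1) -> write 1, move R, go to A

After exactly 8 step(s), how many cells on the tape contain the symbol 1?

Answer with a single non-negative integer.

Answer: 3

Derivation:
Step 1: in state A at pos 0, read 0 -> (A,0)->write 1,move L,goto B. Now: state=B, head=-1, tape[-2..1]=0010 (head:  ^)
Step 2: in state B at pos -1, read 0 -> (B,0)->write 0,move R,goto C. Now: state=C, head=0, tape[-2..1]=0010 (head:   ^)
Step 3: in state C at pos 0, read 1 -> (C,1)->write 1,move R,goto A. Now: state=A, head=1, tape[-2..2]=00100 (head:    ^)
Step 4: in state A at pos 1, read 0 -> (A,0)->write 1,move L,goto B. Now: state=B, head=0, tape[-2..2]=00110 (head:   ^)
Step 5: in state B at pos 0, read 1 -> (B,1)->write 1,move R,goto B. Now: state=B, head=1, tape[-2..2]=00110 (head:    ^)
Step 6: in state B at pos 1, read 1 -> (B,1)->write 1,move R,goto B. Now: state=B, head=2, tape[-2..3]=001100 (head:     ^)
Step 7: in state B at pos 2, read 0 -> (B,0)->write 0,move R,goto C. Now: state=C, head=3, tape[-2..4]=0011000 (head:      ^)
Step 8: in state C at pos 3, read 0 -> (C,0)->write 1,move L,goto C. Now: state=C, head=2, tape[-2..4]=0011010 (head:     ^)
Cells containing 1 after step 8: {0, 1, 3} -> 3 cell(s)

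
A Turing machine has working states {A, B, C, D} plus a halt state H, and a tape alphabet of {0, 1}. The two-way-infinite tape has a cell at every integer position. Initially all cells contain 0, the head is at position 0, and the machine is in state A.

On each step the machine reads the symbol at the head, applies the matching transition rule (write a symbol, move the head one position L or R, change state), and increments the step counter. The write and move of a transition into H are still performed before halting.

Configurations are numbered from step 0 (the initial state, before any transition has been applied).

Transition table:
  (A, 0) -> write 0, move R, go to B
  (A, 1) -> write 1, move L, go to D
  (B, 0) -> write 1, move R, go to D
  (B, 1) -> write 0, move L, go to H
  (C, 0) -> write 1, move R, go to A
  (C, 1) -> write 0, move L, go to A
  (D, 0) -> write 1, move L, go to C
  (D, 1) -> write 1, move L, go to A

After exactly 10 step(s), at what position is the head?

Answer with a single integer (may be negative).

Step 1: in state A at pos 0, read 0 -> (A,0)->write 0,move R,goto B. Now: state=B, head=1, tape[-1..2]=0000 (head:   ^)
Step 2: in state B at pos 1, read 0 -> (B,0)->write 1,move R,goto D. Now: state=D, head=2, tape[-1..3]=00100 (head:    ^)
Step 3: in state D at pos 2, read 0 -> (D,0)->write 1,move L,goto C. Now: state=C, head=1, tape[-1..3]=00110 (head:   ^)
Step 4: in state C at pos 1, read 1 -> (C,1)->write 0,move L,goto A. Now: state=A, head=0, tape[-1..3]=00010 (head:  ^)
Step 5: in state A at pos 0, read 0 -> (A,0)->write 0,move R,goto B. Now: state=B, head=1, tape[-1..3]=00010 (head:   ^)
Step 6: in state B at pos 1, read 0 -> (B,0)->write 1,move R,goto D. Now: state=D, head=2, tape[-1..3]=00110 (head:    ^)
Step 7: in state D at pos 2, read 1 -> (D,1)->write 1,move L,goto A. Now: state=A, head=1, tape[-1..3]=00110 (head:   ^)
Step 8: in state A at pos 1, read 1 -> (A,1)->write 1,move L,goto D. Now: state=D, head=0, tape[-1..3]=00110 (head:  ^)
Step 9: in state D at pos 0, read 0 -> (D,0)->write 1,move L,goto C. Now: state=C, head=-1, tape[-2..3]=001110 (head:  ^)
Step 10: in state C at pos -1, read 0 -> (C,0)->write 1,move R,goto A. Now: state=A, head=0, tape[-2..3]=011110 (head:   ^)

Answer: 0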